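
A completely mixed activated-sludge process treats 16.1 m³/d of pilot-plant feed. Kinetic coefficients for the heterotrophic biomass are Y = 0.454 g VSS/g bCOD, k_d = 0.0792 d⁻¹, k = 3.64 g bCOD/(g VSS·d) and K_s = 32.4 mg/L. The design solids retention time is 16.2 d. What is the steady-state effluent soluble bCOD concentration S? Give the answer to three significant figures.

S ≈ 3.02 mg/L

Effluent substrate depends only on kinetics and SRT: S = K_s(1 + k_d θ_c) / [θ_c(Yk − k_d) − 1] = 32.4 × (1 + 0.0792 × 16.2) / [16.2 × (0.454 × 3.64 − 0.0792) − 1] = 73.97 / 24.49 = 3.021 mg/L.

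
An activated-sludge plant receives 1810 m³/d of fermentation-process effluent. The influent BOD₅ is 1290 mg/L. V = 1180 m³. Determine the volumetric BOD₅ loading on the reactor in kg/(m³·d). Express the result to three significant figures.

L_v ≈ 1.98 kg BOD₅/(m³·d)

Applied BOD₅ load per unit volume = Q·S₀/V = (1810 × 1290/1000)/1180 = 1.979 kg BOD₅·m⁻³·d⁻¹.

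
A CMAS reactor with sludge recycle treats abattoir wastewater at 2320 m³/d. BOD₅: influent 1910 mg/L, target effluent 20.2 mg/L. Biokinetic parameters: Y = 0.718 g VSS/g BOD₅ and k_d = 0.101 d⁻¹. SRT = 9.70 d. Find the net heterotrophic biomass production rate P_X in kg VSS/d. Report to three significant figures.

Y_obs = Y / (1 + k_d θ_c) = 0.718 / (1 + 0.101 × 9.70) = 0.718 / 1.980 = 0.3627.
ΔS = 1910 − 20.2 = 1890 mg/L, so the substrate removal rate is 2320 × 1890/1000 = 4384 kg BOD₅/d.
P_X = Y_obs · Q(S₀ − S) = 0.3627 × 4384 = 1590 kg VSS/d.

P_X ≈ 1590 kg VSS/d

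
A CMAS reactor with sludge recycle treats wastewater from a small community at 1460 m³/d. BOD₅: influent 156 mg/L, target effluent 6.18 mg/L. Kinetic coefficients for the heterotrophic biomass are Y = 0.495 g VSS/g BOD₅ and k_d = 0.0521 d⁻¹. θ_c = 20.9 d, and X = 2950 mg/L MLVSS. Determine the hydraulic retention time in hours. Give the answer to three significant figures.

Rearranging the biomass balance for a CMAS with decay, V = Y·Q·ΔS·θ_c / [X·(1+k_d θ_c)] = 0.495 × 1460 × (156 − 6.18) × 20.9 / [2950 × (1 + 0.0521 × 20.9)] = 2.26×10^6 / 6162 = 367.2 m³.
Hydraulic retention time τ = V/Q = 367.2 / 1460 = 0.2515 d = 6.037 h.

τ ≈ 6.04 h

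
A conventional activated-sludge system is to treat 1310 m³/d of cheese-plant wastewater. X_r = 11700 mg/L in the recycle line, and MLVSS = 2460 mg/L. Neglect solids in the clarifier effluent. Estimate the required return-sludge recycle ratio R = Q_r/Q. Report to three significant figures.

Mass balance around the secondary clarifier (neglecting effluent solids): R = X / (X_r − X) = 2460 / (11700 − 2460) = 0.2662.

R ≈ 0.266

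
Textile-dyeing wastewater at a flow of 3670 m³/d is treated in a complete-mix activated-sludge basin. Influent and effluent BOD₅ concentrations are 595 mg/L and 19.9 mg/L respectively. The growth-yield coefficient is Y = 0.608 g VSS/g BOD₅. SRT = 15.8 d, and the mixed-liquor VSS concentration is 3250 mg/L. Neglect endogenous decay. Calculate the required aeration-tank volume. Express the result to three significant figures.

V ≈ 6240 m³

V·X = Y·Q·ΔS·θ_c gives V = 0.608 × 3670 × (595 − 19.9) × 15.8 / 3250 = 6239 m³.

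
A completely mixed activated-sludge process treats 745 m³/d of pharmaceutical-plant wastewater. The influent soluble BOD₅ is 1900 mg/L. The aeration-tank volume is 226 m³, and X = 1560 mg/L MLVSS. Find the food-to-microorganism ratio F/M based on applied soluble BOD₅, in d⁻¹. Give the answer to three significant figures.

Food-to-microorganism ratio F/M = Q S₀ / (V X) = 745 × 1900 / (226.0 × 1560) = 4.015 d⁻¹.

F/M ≈ 4.01 d⁻¹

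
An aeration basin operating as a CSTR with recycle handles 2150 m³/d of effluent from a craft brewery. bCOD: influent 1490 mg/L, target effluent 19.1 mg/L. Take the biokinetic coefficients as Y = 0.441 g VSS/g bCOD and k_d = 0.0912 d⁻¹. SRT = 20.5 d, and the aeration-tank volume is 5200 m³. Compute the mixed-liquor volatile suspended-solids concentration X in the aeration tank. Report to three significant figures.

Solving the biomass balance for X: X = Y Q (S₀−S) θ_c / [V (1+k_d θ_c)] = 0.441 × 2150 × (1490 − 19.1) × 20.5 / [5200 × (1 + 0.0912 × 20.5)] = 1916 mg/L.

X ≈ 1920 mg/L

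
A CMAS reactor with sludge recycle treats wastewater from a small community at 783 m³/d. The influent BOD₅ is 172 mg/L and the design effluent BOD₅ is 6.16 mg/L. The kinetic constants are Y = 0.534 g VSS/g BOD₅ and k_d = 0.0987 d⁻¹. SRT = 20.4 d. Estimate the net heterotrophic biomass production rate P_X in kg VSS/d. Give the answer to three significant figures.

P_X ≈ 23.0 kg VSS/d

The observed yield is Y_obs = Y/(1 + k_d·θ_c) = 0.534 / (1 + 0.0987 × 20.4) = 0.534 / 3.013 = 0.1772 g VSS per g BOD₅ removed.
ΔS = 172 − 6.16 = 165.8 mg/L, so the substrate removal rate is 783 × 165.8/1000 = 129.9 kg BOD₅/d.
So the net sludge growth is P_X = 0.1772 × 129.9 = 23.01 kg VSS/d.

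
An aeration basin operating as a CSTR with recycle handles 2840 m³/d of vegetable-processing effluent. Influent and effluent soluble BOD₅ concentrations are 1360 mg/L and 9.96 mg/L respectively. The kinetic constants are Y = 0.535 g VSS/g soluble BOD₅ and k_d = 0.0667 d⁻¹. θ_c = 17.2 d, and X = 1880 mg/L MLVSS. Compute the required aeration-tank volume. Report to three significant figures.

V ≈ 8740 m³

Steady-state biomass mass balance: V·X·(1 + k_d·θ_c) = Y·Q·(S₀ − S)·θ_c, so V = 0.535 × 2840 × (1360 − 9.96) × 17.2 / [1880 × (1 + 0.0667 × 17.2)] = 3.53×10^7 / 4037 = 8740 m³.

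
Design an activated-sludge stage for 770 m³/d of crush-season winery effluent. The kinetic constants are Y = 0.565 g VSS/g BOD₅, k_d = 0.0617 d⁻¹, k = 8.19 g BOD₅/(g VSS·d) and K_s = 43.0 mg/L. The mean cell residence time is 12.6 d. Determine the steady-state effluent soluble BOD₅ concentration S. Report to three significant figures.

From the Monod/SRT balance for a CMAS, S = K_s·(1+k_d θ_c)/[θ_c·(Y k − k_d) − 1] = 43.0 × (1 + 0.0617 × 12.6) / [12.6 × (0.565 × 8.19 − 0.0617) − 1] = 76.43 / 56.53 = 1.352 mg/L.

S ≈ 1.35 mg/L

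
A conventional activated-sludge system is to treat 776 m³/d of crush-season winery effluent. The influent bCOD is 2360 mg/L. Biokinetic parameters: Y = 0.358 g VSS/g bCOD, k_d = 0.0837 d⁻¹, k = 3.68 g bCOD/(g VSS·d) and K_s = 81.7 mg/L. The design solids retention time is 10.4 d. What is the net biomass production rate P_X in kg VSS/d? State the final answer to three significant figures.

Effluent substrate depends only on kinetics and SRT: S = K_s(1 + k_d θ_c) / [θ_c(Yk − k_d) − 1] = 81.7 × (1 + 0.0837 × 10.4) / [10.4 × (0.358 × 3.68 − 0.0837) − 1] = 152.8 / 11.83 = 12.92 mg/L.
Y_obs = Y / (1 + k_d θ_c) = 0.358 / (1 + 0.0837 × 10.4) = 0.358 / 1.870 = 0.1914.
Mass of bCOD removed per day: Q(S₀ − S) = 776 × 2347 g/m³ = 1821 kg/d.
P_X = Y_obs · Q(S₀ − S) = 0.1914 × 1821 = 348.6 kg VSS/d.

P_X ≈ 349 kg VSS/d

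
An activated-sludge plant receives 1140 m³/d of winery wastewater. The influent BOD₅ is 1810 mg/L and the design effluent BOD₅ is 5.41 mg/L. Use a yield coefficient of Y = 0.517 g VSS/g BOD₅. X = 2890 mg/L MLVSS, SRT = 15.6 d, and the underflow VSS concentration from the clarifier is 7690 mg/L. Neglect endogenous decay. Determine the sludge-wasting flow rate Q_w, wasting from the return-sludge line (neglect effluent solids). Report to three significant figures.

Q_w ≈ 138 m³/d

Biomass mass balance (decay neglected): V·X = Y·Q·(S₀ − S)·θ_c, so V = 0.517 × 1140 × (1810 − 5.41) × 15.6 / 2890 = 5741 m³.
θ_c = V·X/(Q_w·X_r) when wasting from the recycle, so Q_w = V·X/(θ_c·X_r) = 5741 × 2890 / (15.6 × 7690) = 138.3 m³/d.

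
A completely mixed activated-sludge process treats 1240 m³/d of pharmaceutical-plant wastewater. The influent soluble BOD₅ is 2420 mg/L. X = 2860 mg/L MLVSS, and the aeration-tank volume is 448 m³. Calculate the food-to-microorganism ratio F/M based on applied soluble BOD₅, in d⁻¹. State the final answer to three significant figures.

Food-to-microorganism ratio F/M = Q S₀ / (V X) = 1240 × 2420 / (448.0 × 2860) = 2.342 d⁻¹.

F/M ≈ 2.34 d⁻¹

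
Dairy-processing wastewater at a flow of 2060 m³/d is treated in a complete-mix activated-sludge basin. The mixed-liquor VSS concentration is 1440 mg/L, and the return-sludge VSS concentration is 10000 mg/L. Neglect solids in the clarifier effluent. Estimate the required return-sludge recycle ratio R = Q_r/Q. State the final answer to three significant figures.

R = Q_r/Q = X/(X_r − X) = 1440 / (10000 − 1440) = 0.1682.

R ≈ 0.168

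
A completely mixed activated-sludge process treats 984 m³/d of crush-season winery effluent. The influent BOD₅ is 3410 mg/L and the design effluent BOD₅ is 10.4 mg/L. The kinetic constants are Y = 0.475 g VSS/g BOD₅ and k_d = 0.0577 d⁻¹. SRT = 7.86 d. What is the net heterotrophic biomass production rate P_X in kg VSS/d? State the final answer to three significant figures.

Correct the yield for decay: Y_obs = Y/(1 + k_d θ_c) = 0.475 / (1 + 0.0577 × 7.86) = 0.475 / 1.454 = 0.3268.
Substrate removed = Q·(S₀ − S) = 984 m³/d × (3410 − 10.4) g/m³ = 3.35×10^6 g/d = 3345 kg/d.
P_X = Y_obs · Q(S₀ − S) = 0.3268 × 3345 = 1093 kg VSS/d.

P_X ≈ 1090 kg VSS/d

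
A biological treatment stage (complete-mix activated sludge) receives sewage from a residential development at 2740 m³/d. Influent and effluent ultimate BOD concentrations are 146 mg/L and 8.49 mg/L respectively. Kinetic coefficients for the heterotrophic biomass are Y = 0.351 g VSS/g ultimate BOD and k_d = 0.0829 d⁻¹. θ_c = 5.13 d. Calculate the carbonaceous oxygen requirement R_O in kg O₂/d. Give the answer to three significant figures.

R_O ≈ 245 kg O₂/d

Y_obs = Y / (1 + k_d θ_c) = 0.351 / (1 + 0.0829 × 5.13) = 0.351 / 1.425 = 0.2463.
ΔS = 146 − 8.49 = 137.5 mg/L, so the substrate removal rate is 2740 × 137.5/1000 = 376.8 kg ultimate BOD/d.
P_X = Y_obs·Q·(S₀ − S) = 0.2463 × 376.8 = 92.79 kg VSS/d.
Carbonaceous O₂ demand = substrate oxidised − cell-mass equivalent = 376.8 − 1.42 × 92.79 = 245.0 kg O₂/d.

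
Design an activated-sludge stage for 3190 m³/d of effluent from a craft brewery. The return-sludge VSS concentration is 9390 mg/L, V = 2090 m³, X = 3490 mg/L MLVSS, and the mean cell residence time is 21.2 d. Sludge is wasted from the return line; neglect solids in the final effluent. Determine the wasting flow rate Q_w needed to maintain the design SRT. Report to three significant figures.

Q_w ≈ 36.6 m³/d

θ_c = V·X/(Q_w·X_r) when wasting from the recycle, so Q_w = V·X/(θ_c·X_r) = 2090 × 3490 / (21.2 × 9390) = 36.64 m³/d.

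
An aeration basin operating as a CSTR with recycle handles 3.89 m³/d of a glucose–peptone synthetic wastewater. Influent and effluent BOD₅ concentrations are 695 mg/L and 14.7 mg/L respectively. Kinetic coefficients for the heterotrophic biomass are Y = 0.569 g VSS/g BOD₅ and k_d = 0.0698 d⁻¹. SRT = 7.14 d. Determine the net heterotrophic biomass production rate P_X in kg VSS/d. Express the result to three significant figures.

P_X ≈ 1.00 kg VSS/d

The observed yield is Y_obs = Y/(1 + k_d·θ_c) = 0.569 / (1 + 0.0698 × 7.14) = 0.569 / 1.498 = 0.3797 g VSS per g BOD₅ removed.
Substrate removed = Q·(S₀ − S) = 3.89 m³/d × (695 − 14.7) g/m³ = 2.65×10^3 g/d = 2.646 kg/d.
Net biomass production P_X = Y_obs × Q·(S₀ − S) = 0.3797 × 2.646 = 1.005 kg VSS/d.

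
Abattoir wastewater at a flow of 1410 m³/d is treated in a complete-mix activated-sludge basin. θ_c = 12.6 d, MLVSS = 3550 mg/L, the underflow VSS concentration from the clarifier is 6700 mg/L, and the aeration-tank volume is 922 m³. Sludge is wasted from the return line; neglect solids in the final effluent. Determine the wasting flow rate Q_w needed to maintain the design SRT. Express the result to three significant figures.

Q_w ≈ 38.8 m³/d

θ_c = V·X/(Q_w·X_r) when wasting from the recycle, so Q_w = V·X/(θ_c·X_r) = 922.0 × 3550 / (12.6 × 6700) = 38.77 m³/d.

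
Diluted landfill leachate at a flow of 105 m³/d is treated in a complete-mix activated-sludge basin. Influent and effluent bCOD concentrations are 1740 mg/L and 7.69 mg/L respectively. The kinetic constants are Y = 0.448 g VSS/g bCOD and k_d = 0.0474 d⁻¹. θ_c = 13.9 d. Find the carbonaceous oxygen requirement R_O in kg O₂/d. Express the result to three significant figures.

R_O ≈ 112 kg O₂/d

Correct the yield for decay: Y_obs = Y/(1 + k_d θ_c) = 0.448 / (1 + 0.0474 × 13.9) = 0.448 / 1.659 = 0.2701.
Substrate removed = Q·(S₀ − S) = 105 m³/d × (1740 − 7.69) g/m³ = 1.82×10^5 g/d = 181.9 kg/d.
Biomass synthesised: P_X = Y_obs × 181.9 = 49.12 kg VSS/d.
R_O = Q·ΔS − 1.42 P_X = 181.9 − 69.75 = 112.1 kg O₂/d.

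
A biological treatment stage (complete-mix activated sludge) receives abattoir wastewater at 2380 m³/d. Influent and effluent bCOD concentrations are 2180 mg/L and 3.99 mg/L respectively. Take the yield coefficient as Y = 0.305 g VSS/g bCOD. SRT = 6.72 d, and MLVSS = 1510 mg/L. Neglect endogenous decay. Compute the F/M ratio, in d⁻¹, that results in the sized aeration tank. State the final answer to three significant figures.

F/M ≈ 0.489 d⁻¹

V·X = Y·Q·ΔS·θ_c gives V = 0.305 × 2380 × (2180 − 3.99) × 6.72 / 1510 = 7030 m³.
F/M = Q·S₀ / (V·X) = 2380 × 2180 / (7030 × 1510) = 0.4888 g bCOD·(g VSS·d)⁻¹.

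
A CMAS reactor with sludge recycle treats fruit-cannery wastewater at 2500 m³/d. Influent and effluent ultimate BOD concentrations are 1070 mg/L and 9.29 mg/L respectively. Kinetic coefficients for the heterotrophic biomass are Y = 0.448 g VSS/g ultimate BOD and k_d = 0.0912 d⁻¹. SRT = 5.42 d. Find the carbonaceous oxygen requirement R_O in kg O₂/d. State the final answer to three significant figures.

Correct the yield for decay: Y_obs = Y/(1 + k_d θ_c) = 0.448 / (1 + 0.0912 × 5.42) = 0.448 / 1.494 = 0.2998.
Mass of ultimate BOD removed per day: Q(S₀ − S) = 2500 × 1061 g/m³ = 2652 kg/d.
P_X = Y_obs·Q·(S₀ − S) = 0.2998 × 2652 = 795.0 kg VSS/d.
Carbonaceous O₂ demand = substrate oxidised − cell-mass equivalent = 2652 − 1.42 × 795.0 = 1523 kg O₂/d.

R_O ≈ 1520 kg O₂/d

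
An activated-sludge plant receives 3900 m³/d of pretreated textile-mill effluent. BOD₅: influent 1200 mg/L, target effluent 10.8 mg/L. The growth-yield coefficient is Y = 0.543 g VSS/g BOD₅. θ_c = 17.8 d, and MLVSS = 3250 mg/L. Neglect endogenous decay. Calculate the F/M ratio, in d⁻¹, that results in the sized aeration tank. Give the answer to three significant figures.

With k_d = 0 the design equation reduces to V = Y Q (S₀−S) θ_c / X = 0.543 × 3900 × (1200 − 10.8) × 17.8 / 3250 = 13793 m³.
F/M = applied load / biomass = Q·S₀/(V·X) = 3900 × 1200 / (13793 × 3250) = 0.1044 d⁻¹.

F/M ≈ 0.104 d⁻¹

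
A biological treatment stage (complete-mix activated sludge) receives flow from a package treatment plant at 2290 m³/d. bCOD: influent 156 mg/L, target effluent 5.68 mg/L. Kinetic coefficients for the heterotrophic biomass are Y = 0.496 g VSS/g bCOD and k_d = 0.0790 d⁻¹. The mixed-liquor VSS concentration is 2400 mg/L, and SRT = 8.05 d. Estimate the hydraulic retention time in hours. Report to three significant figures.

τ ≈ 3.67 h

Steady-state biomass mass balance: V·X·(1 + k_d·θ_c) = Y·Q·(S₀ − S)·θ_c, so V = 0.496 × 2290 × (156 − 5.68) × 8.05 / [2400 × (1 + 0.0790 × 8.05)] = 1.37×10^6 / 3926 = 350.1 m³.
τ = V/Q = 350.1/2290 = 0.1529 d, or 3.669 h.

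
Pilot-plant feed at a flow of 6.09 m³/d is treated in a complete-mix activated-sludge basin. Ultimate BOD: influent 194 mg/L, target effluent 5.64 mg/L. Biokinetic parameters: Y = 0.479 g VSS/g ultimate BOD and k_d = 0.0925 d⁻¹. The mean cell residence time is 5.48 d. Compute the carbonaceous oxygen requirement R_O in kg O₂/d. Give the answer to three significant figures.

R_O ≈ 0.629 kg O₂/d

Observed yield with endogenous decay: Y_obs = Y / (1 + k_d·θ_c) = 0.479 / (1 + 0.0925 × 5.48) = 0.479 / 1.507 = 0.3179 g VSS/g ultimate BOD.
ΔS = 194 − 5.64 = 188.4 mg/L, so the substrate removal rate is 6.09 × 188.4/1000 = 1.147 kg ultimate BOD/d.
Net sludge production P_X = 0.3179 × 1.147 = 0.3646 kg VSS/d.
Carbonaceous O₂ demand = substrate oxidised − cell-mass equivalent = 1.147 − 1.42 × 0.3646 = 0.6293 kg O₂/d.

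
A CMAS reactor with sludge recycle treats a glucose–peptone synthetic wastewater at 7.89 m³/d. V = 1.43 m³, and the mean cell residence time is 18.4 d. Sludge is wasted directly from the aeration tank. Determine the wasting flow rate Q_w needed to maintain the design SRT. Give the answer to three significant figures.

With mixed-liquor wasting, θ_c = V/Q_w, so Q_w = V/θ_c = 1.430/18.4 = 0.07772 m³/d.

Q_w ≈ 0.0777 m³/d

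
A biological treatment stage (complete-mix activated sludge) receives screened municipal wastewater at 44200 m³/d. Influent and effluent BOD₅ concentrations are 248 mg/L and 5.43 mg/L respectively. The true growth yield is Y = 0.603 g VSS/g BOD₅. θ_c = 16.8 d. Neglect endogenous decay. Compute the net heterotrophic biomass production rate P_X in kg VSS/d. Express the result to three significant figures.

With endogenous decay neglected, the observed yield equals the true yield: Y_obs = Y = 0.603 g VSS/g BOD₅.
ΔS = 248 − 5.43 = 242.6 mg/L, so the substrate removal rate is 44200 × 242.6/1000 = 10722 kg BOD₅/d.
P_X = Y_obs · Q(S₀ − S) = 0.6030 × 10722 = 6465 kg VSS/d.

P_X ≈ 6470 kg VSS/d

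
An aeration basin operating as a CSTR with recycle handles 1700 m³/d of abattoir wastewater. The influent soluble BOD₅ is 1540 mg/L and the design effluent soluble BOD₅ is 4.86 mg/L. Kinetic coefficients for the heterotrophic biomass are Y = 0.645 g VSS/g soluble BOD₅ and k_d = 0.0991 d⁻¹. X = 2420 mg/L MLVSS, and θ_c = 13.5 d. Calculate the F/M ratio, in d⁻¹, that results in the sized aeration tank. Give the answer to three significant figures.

F/M ≈ 0.269 d⁻¹

Steady-state biomass mass balance: V·X·(1 + k_d·θ_c) = Y·Q·(S₀ − S)·θ_c, so V = 0.645 × 1700 × (1540 − 4.86) × 13.5 / [2420 × (1 + 0.0991 × 13.5)] = 2.27×10^7 / 5658 = 4017 m³.
F/M = Q·S₀ / (V·X) = 1700 × 1540 / (4017 × 2420) = 0.2693 g soluble BOD₅·(g VSS·d)⁻¹.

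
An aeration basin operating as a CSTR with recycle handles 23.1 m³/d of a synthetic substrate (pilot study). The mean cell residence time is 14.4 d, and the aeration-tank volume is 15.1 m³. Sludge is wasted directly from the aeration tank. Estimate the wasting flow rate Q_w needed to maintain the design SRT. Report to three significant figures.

Wasting from the aeration tank: Q_w = V / θ_c = 15.10 / 14.4 = 1.049 m³/d.

Q_w ≈ 1.05 m³/d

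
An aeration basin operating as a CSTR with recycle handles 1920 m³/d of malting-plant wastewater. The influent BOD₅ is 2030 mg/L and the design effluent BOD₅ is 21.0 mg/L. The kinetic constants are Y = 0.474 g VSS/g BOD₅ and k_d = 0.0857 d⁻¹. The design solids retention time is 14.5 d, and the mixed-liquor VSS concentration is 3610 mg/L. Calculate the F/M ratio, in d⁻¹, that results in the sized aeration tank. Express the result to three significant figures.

F/M ≈ 0.330 d⁻¹

Steady-state biomass mass balance: V·X·(1 + k_d·θ_c) = Y·Q·(S₀ − S)·θ_c, so V = 0.474 × 1920 × (2030 − 21.0) × 14.5 / [3610 × (1 + 0.0857 × 14.5)] = 2.65×10^7 / 8096 = 3275 m³.
Food-to-microorganism ratio F/M = Q S₀ / (V X) = 1920 × 2030 / (3275 × 3610) = 0.3297 d⁻¹.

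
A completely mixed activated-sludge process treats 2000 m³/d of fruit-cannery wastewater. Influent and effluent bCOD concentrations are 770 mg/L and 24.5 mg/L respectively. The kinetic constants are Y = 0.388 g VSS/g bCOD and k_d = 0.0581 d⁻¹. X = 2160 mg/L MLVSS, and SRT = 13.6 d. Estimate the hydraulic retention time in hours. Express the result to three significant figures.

τ ≈ 24.4 h

Rearranging the biomass balance for a CMAS with decay, V = Y·Q·ΔS·θ_c / [X·(1+k_d θ_c)] = 0.388 × 2000 × (770 − 24.5) × 13.6 / [2160 × (1 + 0.0581 × 13.6)] = 7.87×10^6 / 3867 = 2035 m³.
HRT = V/Q = 2035 m³ / 2000 m³·d⁻¹ = 1.017 d × 24 = 24.42 h.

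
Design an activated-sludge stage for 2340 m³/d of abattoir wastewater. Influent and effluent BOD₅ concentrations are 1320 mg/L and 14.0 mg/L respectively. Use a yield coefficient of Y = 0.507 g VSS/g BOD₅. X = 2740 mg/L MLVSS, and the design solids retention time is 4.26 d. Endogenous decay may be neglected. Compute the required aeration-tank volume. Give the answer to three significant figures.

V ≈ 2410 m³

With k_d = 0 the design equation reduces to V = Y Q (S₀−S) θ_c / X = 0.507 × 2340 × (1320 − 14.0) × 4.26 / 2740 = 2409 m³.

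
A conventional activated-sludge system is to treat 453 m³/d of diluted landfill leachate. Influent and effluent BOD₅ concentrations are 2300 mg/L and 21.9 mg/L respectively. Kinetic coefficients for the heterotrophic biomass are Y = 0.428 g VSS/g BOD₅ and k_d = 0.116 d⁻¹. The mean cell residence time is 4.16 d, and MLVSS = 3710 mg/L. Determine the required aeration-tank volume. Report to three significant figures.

Steady-state biomass mass balance: V·X·(1 + k_d·θ_c) = Y·Q·(S₀ − S)·θ_c, so V = 0.428 × 453 × (2300 − 21.9) × 4.16 / [3710 × (1 + 0.116 × 4.16)] = 1.84×10^6 / 5500 = 334.1 m³.

V ≈ 334 m³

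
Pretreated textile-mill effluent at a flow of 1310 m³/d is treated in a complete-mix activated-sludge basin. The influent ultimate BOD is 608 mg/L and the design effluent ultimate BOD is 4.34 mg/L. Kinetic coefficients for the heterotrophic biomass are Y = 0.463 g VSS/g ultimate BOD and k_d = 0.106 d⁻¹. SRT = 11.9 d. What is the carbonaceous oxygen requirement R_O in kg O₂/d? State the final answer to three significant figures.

R_O ≈ 561 kg O₂/d

Observed yield with endogenous decay: Y_obs = Y / (1 + k_d·θ_c) = 0.463 / (1 + 0.106 × 11.9) = 0.463 / 2.261 = 0.2047 g VSS/g ultimate BOD.
Q·(S₀ − S) = 1310 × (608 − 4.34) × 10⁻³ = 790.8 kg/d removed.
Net sludge production P_X = 0.2047 × 790.8 = 161.9 kg VSS/d.
Carbonaceous O₂ demand = substrate oxidised − cell-mass equivalent = 790.8 − 1.42 × 161.9 = 560.9 kg O₂/d.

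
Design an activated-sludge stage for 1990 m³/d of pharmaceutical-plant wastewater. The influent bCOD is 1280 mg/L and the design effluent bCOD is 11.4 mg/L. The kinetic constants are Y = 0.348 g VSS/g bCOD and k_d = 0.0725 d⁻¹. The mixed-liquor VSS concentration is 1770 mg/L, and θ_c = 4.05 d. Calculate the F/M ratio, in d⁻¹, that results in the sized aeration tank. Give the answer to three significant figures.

F/M ≈ 0.926 d⁻¹

From the SRT design equation V = Y Q (S₀−S) θ_c / [X (1 + k_d θ_c)] = 0.348 × 1990 × (1280 − 11.4) × 4.05 / [1770 × (1 + 0.0725 × 4.05)] = 3.56×10^6 / 2290 = 1554 m³.
F/M = applied load / biomass = Q·S₀/(V·X) = 1990 × 1280 / (1554 × 1770) = 0.9261 d⁻¹.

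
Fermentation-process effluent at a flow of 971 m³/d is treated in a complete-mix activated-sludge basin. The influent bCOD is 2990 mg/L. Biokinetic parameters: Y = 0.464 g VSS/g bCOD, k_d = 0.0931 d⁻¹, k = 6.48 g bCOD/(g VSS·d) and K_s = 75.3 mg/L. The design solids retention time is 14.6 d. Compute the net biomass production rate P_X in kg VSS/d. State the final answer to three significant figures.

P_X ≈ 570 kg VSS/d

For a completely mixed reactor with recycle the Lawrence–McCarty relation gives S = K_s·(1 + k_d·θ_c) / [θ_c·(Y·k − k_d) − 1] = 75.3 × (1 + 0.0931 × 14.6) / [14.6 × (0.464 × 6.48 − 0.0931) − 1] = 177.7 / 41.54 = 4.277 mg/L.
Correct the yield for decay: Y_obs = Y/(1 + k_d θ_c) = 0.464 / (1 + 0.0931 × 14.6) = 0.464 / 2.359 = 0.1967.
Mass of bCOD removed per day: Q(S₀ − S) = 971 × 2986 g/m³ = 2899 kg/d.
Biomass produced: P_X = Y_obs·Q·ΔS = 0.1967 × 2899 ≈ 570.2 kg VSS/d.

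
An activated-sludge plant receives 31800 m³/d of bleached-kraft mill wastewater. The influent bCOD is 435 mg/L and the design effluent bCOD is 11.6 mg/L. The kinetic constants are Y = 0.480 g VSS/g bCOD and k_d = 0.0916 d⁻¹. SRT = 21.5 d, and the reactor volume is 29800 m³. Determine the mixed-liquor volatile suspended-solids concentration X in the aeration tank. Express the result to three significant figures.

Solving the biomass balance for X: X = Y Q (S₀−S) θ_c / [V (1+k_d θ_c)] = 0.480 × 31800 × (435 − 11.6) × 21.5 / [29800 × (1 + 0.0916 × 21.5)] = 1570 mg/L.

X ≈ 1570 mg/L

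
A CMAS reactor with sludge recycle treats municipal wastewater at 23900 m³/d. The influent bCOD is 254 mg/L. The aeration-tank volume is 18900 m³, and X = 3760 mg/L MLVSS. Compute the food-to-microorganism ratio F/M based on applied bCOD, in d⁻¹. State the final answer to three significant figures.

F/M ≈ 0.0854 d⁻¹

F/M = Q·S₀ / (V·X) = 23900 × 254 / (18900 × 3760) = 0.08542 g bCOD·(g VSS·d)⁻¹.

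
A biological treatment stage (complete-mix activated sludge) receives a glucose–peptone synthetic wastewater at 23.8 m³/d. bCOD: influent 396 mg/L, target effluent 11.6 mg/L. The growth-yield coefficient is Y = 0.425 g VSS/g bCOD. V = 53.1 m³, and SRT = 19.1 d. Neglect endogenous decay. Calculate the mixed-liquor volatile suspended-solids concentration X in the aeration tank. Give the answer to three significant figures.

X ≈ 1400 mg/L

X = Y·Q·ΔS·θ_c / V = 0.425 × 23.8 × (396 − 11.6) × 19.1 / 53.1 = 1399 mg/L.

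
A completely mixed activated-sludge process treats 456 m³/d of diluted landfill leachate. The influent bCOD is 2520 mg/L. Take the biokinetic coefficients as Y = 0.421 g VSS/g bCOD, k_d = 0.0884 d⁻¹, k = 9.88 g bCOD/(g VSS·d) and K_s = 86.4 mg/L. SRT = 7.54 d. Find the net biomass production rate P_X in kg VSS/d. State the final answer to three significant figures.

Effluent substrate depends only on kinetics and SRT: S = K_s(1 + k_d θ_c) / [θ_c(Yk − k_d) − 1] = 86.4 × (1 + 0.0884 × 7.54) / [7.54 × (0.421 × 9.88 − 0.0884) − 1] = 144.0 / 29.70 = 4.849 mg/L.
Observed yield with endogenous decay: Y_obs = Y / (1 + k_d·θ_c) = 0.421 / (1 + 0.0884 × 7.54) = 0.421 / 1.667 = 0.2526 g VSS/g bCOD.
Q·(S₀ − S) = 456 × (2520 − 4.85) × 10⁻³ = 1147 kg/d removed.
P_X = Y_obs · Q(S₀ − S) = 0.2526 × 1147 = 289.7 kg VSS/d.

P_X ≈ 290 kg VSS/d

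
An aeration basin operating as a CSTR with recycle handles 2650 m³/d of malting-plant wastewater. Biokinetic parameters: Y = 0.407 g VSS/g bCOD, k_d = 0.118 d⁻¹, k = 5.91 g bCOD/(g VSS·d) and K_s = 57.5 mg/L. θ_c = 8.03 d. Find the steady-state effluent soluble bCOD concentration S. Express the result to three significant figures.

S ≈ 6.45 mg/L

For a completely mixed reactor with recycle the Lawrence–McCarty relation gives S = K_s·(1 + k_d·θ_c) / [θ_c·(Y·k − k_d) − 1] = 57.5 × (1 + 0.118 × 8.03) / [8.03 × (0.407 × 5.91 − 0.118) − 1] = 112.0 / 17.37 = 6.448 mg/L.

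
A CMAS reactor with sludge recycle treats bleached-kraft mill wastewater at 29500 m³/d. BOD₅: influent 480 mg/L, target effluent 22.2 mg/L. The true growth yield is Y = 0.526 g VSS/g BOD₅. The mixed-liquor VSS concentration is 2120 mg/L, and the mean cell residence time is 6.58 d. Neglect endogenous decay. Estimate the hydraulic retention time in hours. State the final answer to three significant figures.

τ ≈ 17.9 h

V·X = Y·Q·ΔS·θ_c gives V = 0.526 × 29500 × (480 − 22.2) × 6.58 / 2120 = 22048 m³.
HRT = V/Q = 22048 m³ / 29500 m³·d⁻¹ = 0.7474 d × 24 = 17.94 h.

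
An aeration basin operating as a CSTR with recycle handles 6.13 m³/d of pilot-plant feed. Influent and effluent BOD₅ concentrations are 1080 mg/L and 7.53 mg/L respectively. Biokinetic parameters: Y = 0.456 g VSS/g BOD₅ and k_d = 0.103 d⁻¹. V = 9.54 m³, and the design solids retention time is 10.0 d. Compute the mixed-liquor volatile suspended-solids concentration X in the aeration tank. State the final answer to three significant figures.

X ≈ 1550 mg/L

Solving the biomass balance for X: X = Y Q (S₀−S) θ_c / [V (1+k_d θ_c)] = 0.456 × 6.13 × (1080 − 7.53) × 10.0 / [9.54 × (1 + 0.103 × 10.0)] = 1548 mg/L.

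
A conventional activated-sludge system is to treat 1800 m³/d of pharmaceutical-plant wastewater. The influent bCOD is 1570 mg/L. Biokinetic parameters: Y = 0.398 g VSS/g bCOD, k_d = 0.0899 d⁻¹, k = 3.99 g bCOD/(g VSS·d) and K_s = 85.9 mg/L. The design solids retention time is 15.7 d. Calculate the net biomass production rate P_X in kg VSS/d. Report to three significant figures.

P_X ≈ 464 kg VSS/d

Effluent substrate depends only on kinetics and SRT: S = K_s(1 + k_d θ_c) / [θ_c(Yk − k_d) − 1] = 85.9 × (1 + 0.0899 × 15.7) / [15.7 × (0.398 × 3.99 − 0.0899) − 1] = 207.1 / 22.52 = 9.198 mg/L.
The observed yield is Y_obs = Y/(1 + k_d·θ_c) = 0.398 / (1 + 0.0899 × 15.7) = 0.398 / 2.411 = 0.1650 g VSS per g bCOD removed.
Q·(S₀ − S) = 1800 × (1570 − 9.20) × 10⁻³ = 2809 kg/d removed.
So the net sludge growth is P_X = 0.1650 × 2809 = 463.7 kg VSS/d.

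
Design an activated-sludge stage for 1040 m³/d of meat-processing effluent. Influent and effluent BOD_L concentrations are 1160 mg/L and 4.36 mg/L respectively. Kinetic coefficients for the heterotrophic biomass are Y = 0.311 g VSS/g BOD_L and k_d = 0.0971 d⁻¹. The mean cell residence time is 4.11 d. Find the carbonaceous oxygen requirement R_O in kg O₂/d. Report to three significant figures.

Observed yield with endogenous decay: Y_obs = Y / (1 + k_d·θ_c) = 0.311 / (1 + 0.0971 × 4.11) = 0.311 / 1.399 = 0.2223 g VSS/g BOD_L.
ΔS = 1160 − 4.36 = 1156 mg/L, so the substrate removal rate is 1040 × 1156/1000 = 1202 kg BOD_L/d.
Biomass synthesised: P_X = Y_obs × 1202 = 267.2 kg VSS/d.
R_O = Q·(S₀ − S) − 1.42·P_X = 1202 − 1.42 × 267.2 = 822.5 kg O₂/d.

R_O ≈ 822 kg O₂/d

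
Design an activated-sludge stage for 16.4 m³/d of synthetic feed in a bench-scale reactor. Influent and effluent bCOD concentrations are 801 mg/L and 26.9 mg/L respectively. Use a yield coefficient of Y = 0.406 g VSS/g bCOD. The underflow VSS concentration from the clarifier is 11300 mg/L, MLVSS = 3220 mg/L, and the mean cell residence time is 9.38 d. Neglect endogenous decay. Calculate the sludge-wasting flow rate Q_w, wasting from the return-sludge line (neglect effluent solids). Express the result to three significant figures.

With k_d = 0 the design equation reduces to V = Y Q (S₀−S) θ_c / X = 0.406 × 16.4 × (801 − 26.9) × 9.38 / 3220 = 15.01 m³.
Q_w = (V·X)/(θ_c X_r) = 15.01 × 3220 / (9.38 × 11300) = 0.4561 m³/d.

Q_w ≈ 0.456 m³/d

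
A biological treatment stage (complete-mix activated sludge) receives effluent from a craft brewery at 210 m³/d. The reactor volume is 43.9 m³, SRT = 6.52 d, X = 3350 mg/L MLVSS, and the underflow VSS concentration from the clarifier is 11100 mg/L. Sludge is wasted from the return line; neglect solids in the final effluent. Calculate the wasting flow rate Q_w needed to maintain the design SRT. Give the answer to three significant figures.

θ_c = V·X/(Q_w·X_r) when wasting from the recycle, so Q_w = V·X/(θ_c·X_r) = 43.90 × 3350 / (6.52 × 11100) = 2.032 m³/d.

Q_w ≈ 2.03 m³/d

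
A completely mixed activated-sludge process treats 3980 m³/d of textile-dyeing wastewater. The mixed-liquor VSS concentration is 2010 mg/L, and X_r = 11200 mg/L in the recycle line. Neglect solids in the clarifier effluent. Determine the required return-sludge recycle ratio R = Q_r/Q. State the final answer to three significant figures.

R = Q_r/Q = X/(X_r − X) = 2010 / (11200 − 2010) = 0.2187.

R ≈ 0.219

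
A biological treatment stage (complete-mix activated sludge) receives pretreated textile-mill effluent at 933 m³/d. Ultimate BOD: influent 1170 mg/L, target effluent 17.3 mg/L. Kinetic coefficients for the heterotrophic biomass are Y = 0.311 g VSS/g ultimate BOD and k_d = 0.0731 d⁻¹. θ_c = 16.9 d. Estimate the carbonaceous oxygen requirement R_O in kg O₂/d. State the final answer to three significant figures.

R_O ≈ 863 kg O₂/d

Y_obs = Y / (1 + k_d θ_c) = 0.311 / (1 + 0.0731 × 16.9) = 0.311 / 2.235 = 0.1391.
ΔS = 1170 − 17.3 = 1153 mg/L, so the substrate removal rate is 933 × 1153/1000 = 1075 kg ultimate BOD/d.
Biomass synthesised: P_X = Y_obs × 1075 = 149.6 kg VSS/d.
R_O = Q·ΔS − 1.42 P_X = 1075 − 212.5 = 863.0 kg O₂/d.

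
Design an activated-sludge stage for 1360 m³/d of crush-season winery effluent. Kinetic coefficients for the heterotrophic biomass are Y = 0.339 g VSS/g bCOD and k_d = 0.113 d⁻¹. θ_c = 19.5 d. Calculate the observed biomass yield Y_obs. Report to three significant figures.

The observed yield is Y_obs = Y/(1 + k_d·θ_c) = 0.339 / (1 + 0.113 × 19.5) = 0.339 / 3.204 = 0.1058 g VSS per g bCOD removed.

Y_obs ≈ 0.106 g VSS/g bCOD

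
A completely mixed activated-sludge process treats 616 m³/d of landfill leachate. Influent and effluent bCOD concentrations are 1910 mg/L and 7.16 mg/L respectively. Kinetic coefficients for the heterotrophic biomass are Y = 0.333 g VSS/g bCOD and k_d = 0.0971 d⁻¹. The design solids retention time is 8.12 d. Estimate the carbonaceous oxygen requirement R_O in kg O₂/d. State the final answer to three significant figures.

Correct the yield for decay: Y_obs = Y/(1 + k_d θ_c) = 0.333 / (1 + 0.0971 × 8.12) = 0.333 / 1.788 = 0.1862.
ΔS = 1910 − 7.16 = 1903 mg/L, so the substrate removal rate is 616 × 1903/1000 = 1172 kg bCOD/d.
Net sludge production P_X = 0.1862 × 1172 = 218.2 kg VSS/d.
Carbonaceous O₂ demand = substrate oxidised − cell-mass equivalent = 1172 − 1.42 × 218.2 = 862.2 kg O₂/d.

R_O ≈ 862 kg O₂/d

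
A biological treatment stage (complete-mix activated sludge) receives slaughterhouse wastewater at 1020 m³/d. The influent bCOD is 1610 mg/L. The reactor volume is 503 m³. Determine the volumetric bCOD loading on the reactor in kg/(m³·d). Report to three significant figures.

L_v ≈ 3.26 kg bCOD/(m³·d)

Applied bCOD load per unit volume = Q·S₀/V = (1020 × 1610/1000)/503.0 = 3.265 kg bCOD·m⁻³·d⁻¹.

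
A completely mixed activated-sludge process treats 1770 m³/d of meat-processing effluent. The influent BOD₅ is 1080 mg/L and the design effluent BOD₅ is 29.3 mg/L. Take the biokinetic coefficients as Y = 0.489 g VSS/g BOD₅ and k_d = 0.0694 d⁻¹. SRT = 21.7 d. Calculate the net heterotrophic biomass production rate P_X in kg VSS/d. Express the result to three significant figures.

The observed yield is Y_obs = Y/(1 + k_d·θ_c) = 0.489 / (1 + 0.0694 × 21.7) = 0.489 / 2.506 = 0.1951 g VSS per g BOD₅ removed.
ΔS = 1080 − 29.3 = 1051 mg/L, so the substrate removal rate is 1770 × 1051/1000 = 1860 kg BOD₅/d.
P_X = Y_obs · Q(S₀ − S) = 0.1951 × 1860 = 362.9 kg VSS/d.

P_X ≈ 363 kg VSS/d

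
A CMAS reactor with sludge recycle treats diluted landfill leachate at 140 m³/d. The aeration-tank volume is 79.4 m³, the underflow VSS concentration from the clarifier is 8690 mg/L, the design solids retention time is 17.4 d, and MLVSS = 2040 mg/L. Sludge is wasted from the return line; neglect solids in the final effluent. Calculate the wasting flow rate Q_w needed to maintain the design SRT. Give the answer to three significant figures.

Q_w = (V·X)/(θ_c X_r) = 79.40 × 2040 / (17.4 × 8690) = 1.071 m³/d.

Q_w ≈ 1.07 m³/d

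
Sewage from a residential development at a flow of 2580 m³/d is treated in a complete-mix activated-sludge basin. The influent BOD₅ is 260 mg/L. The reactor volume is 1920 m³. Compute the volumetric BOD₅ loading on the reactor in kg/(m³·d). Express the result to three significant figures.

Applied BOD₅ load per unit volume = Q·S₀/V = (2580 × 260/1000)/1920 = 0.3494 kg BOD₅·m⁻³·d⁻¹.

L_v ≈ 0.349 kg BOD₅/(m³·d)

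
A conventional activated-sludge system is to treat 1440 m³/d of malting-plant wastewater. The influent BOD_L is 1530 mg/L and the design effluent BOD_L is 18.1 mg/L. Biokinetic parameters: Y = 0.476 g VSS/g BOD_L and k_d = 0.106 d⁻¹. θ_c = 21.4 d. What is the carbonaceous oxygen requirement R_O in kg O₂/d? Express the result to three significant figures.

The observed yield is Y_obs = Y/(1 + k_d·θ_c) = 0.476 / (1 + 0.106 × 21.4) = 0.476 / 3.268 = 0.1456 g VSS per g BOD_L removed.
ΔS = 1530 − 18.1 = 1512 mg/L, so the substrate removal rate is 1440 × 1512/1000 = 2177 kg BOD_L/d.
P_X = Y_obs·Q·(S₀ − S) = 0.1456 × 2177 = 317.1 kg VSS/d.
Carbonaceous O₂ demand = substrate oxidised − cell-mass equivalent = 2177 − 1.42 × 317.1 = 1727 kg O₂/d.

R_O ≈ 1730 kg O₂/d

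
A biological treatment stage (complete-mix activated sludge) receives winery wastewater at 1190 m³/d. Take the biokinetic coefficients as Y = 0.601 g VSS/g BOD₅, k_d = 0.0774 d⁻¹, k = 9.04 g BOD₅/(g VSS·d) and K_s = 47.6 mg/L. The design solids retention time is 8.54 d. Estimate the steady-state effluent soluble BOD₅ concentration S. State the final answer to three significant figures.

For a completely mixed reactor with recycle the Lawrence–McCarty relation gives S = K_s·(1 + k_d·θ_c) / [θ_c·(Y·k − k_d) − 1] = 47.6 × (1 + 0.0774 × 8.54) / [8.54 × (0.601 × 9.04 − 0.0774) − 1] = 79.06 / 44.74 = 1.767 mg/L.

S ≈ 1.77 mg/L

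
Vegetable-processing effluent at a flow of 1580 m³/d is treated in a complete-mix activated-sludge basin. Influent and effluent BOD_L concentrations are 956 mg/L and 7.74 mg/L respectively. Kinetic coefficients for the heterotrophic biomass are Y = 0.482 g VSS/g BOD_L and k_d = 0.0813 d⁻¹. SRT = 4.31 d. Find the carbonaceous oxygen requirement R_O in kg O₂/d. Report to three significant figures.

R_O ≈ 739 kg O₂/d

Y_obs = Y / (1 + k_d θ_c) = 0.482 / (1 + 0.0813 × 4.31) = 0.482 / 1.350 = 0.3569.
Substrate removed = Q·(S₀ − S) = 1580 m³/d × (956 − 7.74) g/m³ = 1.5×10^6 g/d = 1498 kg/d.
Biomass synthesised: P_X = Y_obs × 1498 = 534.8 kg VSS/d.
R_O = Q·ΔS − 1.42 P_X = 1498 − 759.4 = 738.9 kg O₂/d.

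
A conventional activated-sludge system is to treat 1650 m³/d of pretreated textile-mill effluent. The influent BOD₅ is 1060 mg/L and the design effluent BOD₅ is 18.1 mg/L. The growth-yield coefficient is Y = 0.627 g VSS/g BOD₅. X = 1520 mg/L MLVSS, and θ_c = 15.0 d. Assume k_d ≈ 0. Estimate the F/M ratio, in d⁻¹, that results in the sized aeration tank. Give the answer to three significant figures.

F/M ≈ 0.108 d⁻¹

Biomass mass balance (decay neglected): V·X = Y·Q·(S₀ − S)·θ_c, so V = 0.627 × 1650 × (1060 − 18.1) × 15.0 / 1520 = 10637 m³.
F/M = Q·S₀ / (V·X) = 1650 × 1060 / (10637 × 1520) = 0.1082 g BOD₅·(g VSS·d)⁻¹.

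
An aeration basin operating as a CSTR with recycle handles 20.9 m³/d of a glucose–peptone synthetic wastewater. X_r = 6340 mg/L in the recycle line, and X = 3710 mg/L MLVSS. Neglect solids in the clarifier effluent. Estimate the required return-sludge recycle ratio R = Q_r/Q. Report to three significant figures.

R ≈ 1.41

Mass balance around the secondary clarifier (neglecting effluent solids): R = X / (X_r − X) = 3710 / (6340 − 3710) = 1.411.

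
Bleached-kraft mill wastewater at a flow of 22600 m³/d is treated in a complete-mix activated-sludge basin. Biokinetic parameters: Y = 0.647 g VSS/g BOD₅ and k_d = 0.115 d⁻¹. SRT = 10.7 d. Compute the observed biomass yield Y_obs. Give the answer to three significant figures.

Y_obs ≈ 0.290 g VSS/g BOD₅

The observed yield is Y_obs = Y/(1 + k_d·θ_c) = 0.647 / (1 + 0.115 × 10.7) = 0.647 / 2.231 = 0.2901 g VSS per g BOD₅ removed.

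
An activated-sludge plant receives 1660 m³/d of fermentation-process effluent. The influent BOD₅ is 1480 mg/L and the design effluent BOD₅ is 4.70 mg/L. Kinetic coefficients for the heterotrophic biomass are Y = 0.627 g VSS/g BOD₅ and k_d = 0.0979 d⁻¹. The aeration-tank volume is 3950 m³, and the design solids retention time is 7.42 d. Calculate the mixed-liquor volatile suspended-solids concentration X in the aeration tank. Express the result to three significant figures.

X ≈ 1670 mg/L

X = Y·Q·ΔS·θ_c / [V·(1 + k_d θ_c)] = 0.627 × 1660 × (1480 − 4.70) × 7.42 / [3950 × (1 + 0.0979 × 7.42)] = 1671 mg/L.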